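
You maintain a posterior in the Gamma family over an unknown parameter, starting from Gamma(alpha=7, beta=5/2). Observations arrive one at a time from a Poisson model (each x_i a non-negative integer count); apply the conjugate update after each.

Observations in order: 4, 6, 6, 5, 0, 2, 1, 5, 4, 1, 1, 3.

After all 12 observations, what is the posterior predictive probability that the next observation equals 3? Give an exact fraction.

obs 1: x=4 → posterior Gamma(11, 7/2)
obs 2: x=6 → posterior Gamma(17, 9/2)
obs 3: x=6 → posterior Gamma(23, 11/2)
obs 4: x=5 → posterior Gamma(28, 13/2)
obs 5: x=0 → posterior Gamma(28, 15/2)
obs 6: x=2 → posterior Gamma(30, 17/2)
obs 7: x=1 → posterior Gamma(31, 19/2)
obs 8: x=5 → posterior Gamma(36, 21/2)
obs 9: x=4 → posterior Gamma(40, 23/2)
obs 10: x=1 → posterior Gamma(41, 25/2)
obs 11: x=1 → posterior Gamma(42, 27/2)
obs 12: x=3 → posterior Gamma(45, 29/2)

83352157461541410156007840050480014379549159603903733591236310748072280/384911869886326803597351844737651131424133495862387386084832227353008641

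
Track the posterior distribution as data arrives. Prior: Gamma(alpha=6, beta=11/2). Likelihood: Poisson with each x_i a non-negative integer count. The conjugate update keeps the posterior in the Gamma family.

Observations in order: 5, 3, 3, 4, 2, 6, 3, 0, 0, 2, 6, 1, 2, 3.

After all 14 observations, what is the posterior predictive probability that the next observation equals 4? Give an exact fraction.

obs 1: x=5 → posterior Gamma(11, 13/2)
obs 2: x=3 → posterior Gamma(14, 15/2)
obs 3: x=3 → posterior Gamma(17, 17/2)
obs 4: x=4 → posterior Gamma(21, 19/2)
obs 5: x=2 → posterior Gamma(23, 21/2)
obs 6: x=6 → posterior Gamma(29, 23/2)
obs 7: x=3 → posterior Gamma(32, 25/2)
obs 8: x=0 → posterior Gamma(32, 27/2)
obs 9: x=0 → posterior Gamma(32, 29/2)
obs 10: x=2 → posterior Gamma(34, 31/2)
obs 11: x=6 → posterior Gamma(40, 33/2)
obs 12: x=1 → posterior Gamma(41, 35/2)
obs 13: x=2 → posterior Gamma(43, 37/2)
obs 14: x=3 → posterior Gamma(46, 39/2)

52380986243920667287326107094302158415868140704235490286540959299113994775936576/435705293158188780045492006945841798765480379972742781555000875455118595048362001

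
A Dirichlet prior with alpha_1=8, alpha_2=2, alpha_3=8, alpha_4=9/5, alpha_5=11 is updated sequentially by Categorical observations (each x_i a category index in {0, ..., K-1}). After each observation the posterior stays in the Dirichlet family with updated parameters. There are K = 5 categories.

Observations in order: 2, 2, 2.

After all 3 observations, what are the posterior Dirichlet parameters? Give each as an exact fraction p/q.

alpha_1=8, alpha_2=2, alpha_3=11, alpha_4=9/5, alpha_5=11

obs 1: x=2 → posterior Dirichlet(8, 2, 9, 9/5, 11)
obs 2: x=2 → posterior Dirichlet(8, 2, 10, 9/5, 11)
obs 3: x=2 → posterior Dirichlet(8, 2, 11, 9/5, 11)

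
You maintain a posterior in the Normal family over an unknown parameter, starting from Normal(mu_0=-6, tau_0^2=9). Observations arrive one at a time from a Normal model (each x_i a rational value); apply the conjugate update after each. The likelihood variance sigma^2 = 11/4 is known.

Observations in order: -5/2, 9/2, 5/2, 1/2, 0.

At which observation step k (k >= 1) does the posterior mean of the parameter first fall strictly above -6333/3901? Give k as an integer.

k = 2

obs 1: x=-5/2 → posterior Normal(-156/47, 99/47)
obs 2: x=9/2 → posterior Normal(6/83, 99/83)
obs 3: x=5/2 → posterior Normal(96/119, 99/119)
obs 4: x=1/2 → posterior Normal(114/155, 99/155)
obs 5: x=0 → posterior Normal(114/191, 99/191)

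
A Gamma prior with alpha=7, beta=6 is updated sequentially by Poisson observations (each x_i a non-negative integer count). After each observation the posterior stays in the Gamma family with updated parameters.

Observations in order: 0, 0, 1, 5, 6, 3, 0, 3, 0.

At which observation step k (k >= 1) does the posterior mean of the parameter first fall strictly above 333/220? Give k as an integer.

k = 5

obs 1: x=0 → posterior Gamma(7, 7)
obs 2: x=0 → posterior Gamma(7, 8)
obs 3: x=1 → posterior Gamma(8, 9)
obs 4: x=5 → posterior Gamma(13, 10)
obs 5: x=6 → posterior Gamma(19, 11)
obs 6: x=3 → posterior Gamma(22, 12)
obs 7: x=0 → posterior Gamma(22, 13)
obs 8: x=3 → posterior Gamma(25, 14)
obs 9: x=0 → posterior Gamma(25, 15)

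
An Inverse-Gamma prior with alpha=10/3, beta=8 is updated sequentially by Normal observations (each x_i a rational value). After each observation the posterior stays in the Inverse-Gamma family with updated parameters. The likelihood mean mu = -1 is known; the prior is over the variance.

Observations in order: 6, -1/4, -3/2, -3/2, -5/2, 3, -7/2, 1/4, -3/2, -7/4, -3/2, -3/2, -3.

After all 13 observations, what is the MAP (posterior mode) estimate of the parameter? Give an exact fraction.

obs 1: x=6 → posterior Inverse-Gamma(23/6, 65/2)
obs 2: x=-1/4 → posterior Inverse-Gamma(13/3, 1049/32)
obs 3: x=-3/2 → posterior Inverse-Gamma(29/6, 1053/32)
obs 4: x=-3/2 → posterior Inverse-Gamma(16/3, 1057/32)
obs 5: x=-5/2 → posterior Inverse-Gamma(35/6, 1093/32)
obs 6: x=3 → posterior Inverse-Gamma(19/3, 1349/32)
obs 7: x=-7/2 → posterior Inverse-Gamma(41/6, 1449/32)
obs 8: x=1/4 → posterior Inverse-Gamma(22/3, 737/16)
obs 9: x=-3/2 → posterior Inverse-Gamma(47/6, 739/16)
obs 10: x=-7/4 → posterior Inverse-Gamma(25/3, 1487/32)
obs 11: x=-3/2 → posterior Inverse-Gamma(53/6, 1491/32)
obs 12: x=-3/2 → posterior Inverse-Gamma(28/3, 1495/32)
obs 13: x=-3 → posterior Inverse-Gamma(59/6, 1559/32)

4677/1040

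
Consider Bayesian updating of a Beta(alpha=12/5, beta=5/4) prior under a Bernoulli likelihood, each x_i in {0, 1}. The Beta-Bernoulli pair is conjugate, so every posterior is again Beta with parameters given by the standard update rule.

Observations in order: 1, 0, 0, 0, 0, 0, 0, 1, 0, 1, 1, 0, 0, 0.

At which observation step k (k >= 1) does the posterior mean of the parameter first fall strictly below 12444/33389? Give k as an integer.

k = 6

obs 1: x=1 → posterior Beta(17/5, 5/4)
obs 2: x=0 → posterior Beta(17/5, 9/4)
obs 3: x=0 → posterior Beta(17/5, 13/4)
obs 4: x=0 → posterior Beta(17/5, 17/4)
obs 5: x=0 → posterior Beta(17/5, 21/4)
obs 6: x=0 → posterior Beta(17/5, 25/4)
obs 7: x=0 → posterior Beta(17/5, 29/4)
obs 8: x=1 → posterior Beta(22/5, 29/4)
obs 9: x=0 → posterior Beta(22/5, 33/4)
obs 10: x=1 → posterior Beta(27/5, 33/4)
obs 11: x=1 → posterior Beta(32/5, 33/4)
obs 12: x=0 → posterior Beta(32/5, 37/4)
obs 13: x=0 → posterior Beta(32/5, 41/4)
obs 14: x=0 → posterior Beta(32/5, 45/4)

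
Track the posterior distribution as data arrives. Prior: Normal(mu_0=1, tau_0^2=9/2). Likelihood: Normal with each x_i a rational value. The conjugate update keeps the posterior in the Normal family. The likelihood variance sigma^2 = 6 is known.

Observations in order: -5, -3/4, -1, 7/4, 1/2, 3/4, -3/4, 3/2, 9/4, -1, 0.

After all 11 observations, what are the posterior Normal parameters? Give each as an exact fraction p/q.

mu_0=-5/148, tau_0^2=18/37

obs 1: x=-5 → posterior Normal(-11/7, 18/7)
obs 2: x=-3/4 → posterior Normal(-53/40, 9/5)
obs 3: x=-1 → posterior Normal(-5/4, 18/13)
obs 4: x=7/4 → posterior Normal(-11/16, 9/8)
obs 5: x=1/2 → posterior Normal(-1/2, 18/19)
obs 6: x=3/4 → posterior Normal(-29/88, 9/11)
obs 7: x=-3/4 → posterior Normal(-19/50, 18/25)
obs 8: x=3/2 → posterior Normal(-5/28, 9/14)
obs 9: x=9/4 → posterior Normal(7/124, 18/31)
obs 10: x=-1 → posterior Normal(-5/136, 9/17)
obs 11: x=0 → posterior Normal(-5/148, 18/37)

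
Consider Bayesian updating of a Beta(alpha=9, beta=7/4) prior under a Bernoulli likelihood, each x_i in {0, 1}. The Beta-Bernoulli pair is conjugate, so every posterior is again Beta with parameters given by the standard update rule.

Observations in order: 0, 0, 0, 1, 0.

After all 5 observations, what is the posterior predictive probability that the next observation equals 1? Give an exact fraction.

40/63

obs 1: x=0 → posterior Beta(9, 11/4)
obs 2: x=0 → posterior Beta(9, 15/4)
obs 3: x=0 → posterior Beta(9, 19/4)
obs 4: x=1 → posterior Beta(10, 19/4)
obs 5: x=0 → posterior Beta(10, 23/4)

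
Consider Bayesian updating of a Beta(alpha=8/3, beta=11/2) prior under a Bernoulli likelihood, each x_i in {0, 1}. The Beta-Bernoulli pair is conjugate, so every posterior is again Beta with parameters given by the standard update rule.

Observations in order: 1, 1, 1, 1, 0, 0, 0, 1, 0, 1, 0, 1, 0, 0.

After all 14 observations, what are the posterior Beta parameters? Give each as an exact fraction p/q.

alpha=29/3, beta=25/2

obs 1: x=1 → posterior Beta(11/3, 11/2)
obs 2: x=1 → posterior Beta(14/3, 11/2)
obs 3: x=1 → posterior Beta(17/3, 11/2)
obs 4: x=1 → posterior Beta(20/3, 11/2)
obs 5: x=0 → posterior Beta(20/3, 13/2)
obs 6: x=0 → posterior Beta(20/3, 15/2)
obs 7: x=0 → posterior Beta(20/3, 17/2)
obs 8: x=1 → posterior Beta(23/3, 17/2)
obs 9: x=0 → posterior Beta(23/3, 19/2)
obs 10: x=1 → posterior Beta(26/3, 19/2)
obs 11: x=0 → posterior Beta(26/3, 21/2)
obs 12: x=1 → posterior Beta(29/3, 21/2)
obs 13: x=0 → posterior Beta(29/3, 23/2)
obs 14: x=0 → posterior Beta(29/3, 25/2)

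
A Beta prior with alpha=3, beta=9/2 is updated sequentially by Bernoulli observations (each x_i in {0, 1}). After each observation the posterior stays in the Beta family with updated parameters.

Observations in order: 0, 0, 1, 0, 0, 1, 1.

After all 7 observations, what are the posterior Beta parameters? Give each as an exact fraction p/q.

alpha=6, beta=17/2

obs 1: x=0 → posterior Beta(3, 11/2)
obs 2: x=0 → posterior Beta(3, 13/2)
obs 3: x=1 → posterior Beta(4, 13/2)
obs 4: x=0 → posterior Beta(4, 15/2)
obs 5: x=0 → posterior Beta(4, 17/2)
obs 6: x=1 → posterior Beta(5, 17/2)
obs 7: x=1 → posterior Beta(6, 17/2)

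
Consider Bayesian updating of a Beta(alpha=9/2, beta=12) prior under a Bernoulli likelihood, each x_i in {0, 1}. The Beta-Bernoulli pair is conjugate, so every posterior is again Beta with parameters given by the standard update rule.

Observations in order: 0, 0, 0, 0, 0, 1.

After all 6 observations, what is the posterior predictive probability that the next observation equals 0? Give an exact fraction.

34/45

obs 1: x=0 → posterior Beta(9/2, 13)
obs 2: x=0 → posterior Beta(9/2, 14)
obs 3: x=0 → posterior Beta(9/2, 15)
obs 4: x=0 → posterior Beta(9/2, 16)
obs 5: x=0 → posterior Beta(9/2, 17)
obs 6: x=1 → posterior Beta(11/2, 17)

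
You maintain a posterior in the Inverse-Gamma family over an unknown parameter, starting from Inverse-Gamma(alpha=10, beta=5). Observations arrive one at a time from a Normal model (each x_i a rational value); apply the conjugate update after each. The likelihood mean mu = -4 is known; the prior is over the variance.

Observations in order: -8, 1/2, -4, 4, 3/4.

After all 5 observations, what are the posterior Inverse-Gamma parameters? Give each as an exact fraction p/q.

alpha=25/2, beta=2125/32

obs 1: x=-8 → posterior Inverse-Gamma(21/2, 13)
obs 2: x=1/2 → posterior Inverse-Gamma(11, 185/8)
obs 3: x=-4 → posterior Inverse-Gamma(23/2, 185/8)
obs 4: x=4 → posterior Inverse-Gamma(12, 441/8)
obs 5: x=3/4 → posterior Inverse-Gamma(25/2, 2125/32)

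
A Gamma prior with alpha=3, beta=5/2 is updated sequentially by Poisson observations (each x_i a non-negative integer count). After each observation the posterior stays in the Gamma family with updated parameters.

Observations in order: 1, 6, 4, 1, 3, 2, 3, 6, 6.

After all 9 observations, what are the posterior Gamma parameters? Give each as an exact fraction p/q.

obs 1: x=1 → posterior Gamma(4, 7/2)
obs 2: x=6 → posterior Gamma(10, 9/2)
obs 3: x=4 → posterior Gamma(14, 11/2)
obs 4: x=1 → posterior Gamma(15, 13/2)
obs 5: x=3 → posterior Gamma(18, 15/2)
obs 6: x=2 → posterior Gamma(20, 17/2)
obs 7: x=3 → posterior Gamma(23, 19/2)
obs 8: x=6 → posterior Gamma(29, 21/2)
obs 9: x=6 → posterior Gamma(35, 23/2)

alpha=35, beta=23/2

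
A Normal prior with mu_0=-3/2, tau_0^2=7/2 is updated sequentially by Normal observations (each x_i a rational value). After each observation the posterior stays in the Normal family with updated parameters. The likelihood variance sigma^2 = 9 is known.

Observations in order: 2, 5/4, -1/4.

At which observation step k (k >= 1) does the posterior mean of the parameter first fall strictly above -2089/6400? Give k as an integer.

obs 1: x=2 → posterior Normal(-13/25, 63/25)
obs 2: x=5/4 → posterior Normal(-17/128, 63/32)
obs 3: x=-1/4 → posterior Normal(-2/13, 21/13)

k = 2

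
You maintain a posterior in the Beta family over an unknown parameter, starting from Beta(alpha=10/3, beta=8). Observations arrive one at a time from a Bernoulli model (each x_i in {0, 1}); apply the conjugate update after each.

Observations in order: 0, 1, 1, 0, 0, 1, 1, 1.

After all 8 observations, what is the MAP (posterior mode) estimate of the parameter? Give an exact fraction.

11/26

obs 1: x=0 → posterior Beta(10/3, 9)
obs 2: x=1 → posterior Beta(13/3, 9)
obs 3: x=1 → posterior Beta(16/3, 9)
obs 4: x=0 → posterior Beta(16/3, 10)
obs 5: x=0 → posterior Beta(16/3, 11)
obs 6: x=1 → posterior Beta(19/3, 11)
obs 7: x=1 → posterior Beta(22/3, 11)
obs 8: x=1 → posterior Beta(25/3, 11)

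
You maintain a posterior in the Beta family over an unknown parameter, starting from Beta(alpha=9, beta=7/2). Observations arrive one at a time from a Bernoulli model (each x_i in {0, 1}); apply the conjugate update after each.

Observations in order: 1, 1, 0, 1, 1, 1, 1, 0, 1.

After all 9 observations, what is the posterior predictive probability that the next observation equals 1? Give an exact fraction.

obs 1: x=1 → posterior Beta(10, 7/2)
obs 2: x=1 → posterior Beta(11, 7/2)
obs 3: x=0 → posterior Beta(11, 9/2)
obs 4: x=1 → posterior Beta(12, 9/2)
obs 5: x=1 → posterior Beta(13, 9/2)
obs 6: x=1 → posterior Beta(14, 9/2)
obs 7: x=1 → posterior Beta(15, 9/2)
obs 8: x=0 → posterior Beta(15, 11/2)
obs 9: x=1 → posterior Beta(16, 11/2)

32/43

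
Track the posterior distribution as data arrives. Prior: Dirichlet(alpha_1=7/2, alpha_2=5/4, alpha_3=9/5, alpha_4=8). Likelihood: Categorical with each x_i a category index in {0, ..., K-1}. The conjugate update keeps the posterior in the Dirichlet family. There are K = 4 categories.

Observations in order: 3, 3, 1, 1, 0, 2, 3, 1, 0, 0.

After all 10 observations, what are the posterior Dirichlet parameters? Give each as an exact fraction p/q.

obs 1: x=3 → posterior Dirichlet(7/2, 5/4, 9/5, 9)
obs 2: x=3 → posterior Dirichlet(7/2, 5/4, 9/5, 10)
obs 3: x=1 → posterior Dirichlet(7/2, 9/4, 9/5, 10)
obs 4: x=1 → posterior Dirichlet(7/2, 13/4, 9/5, 10)
obs 5: x=0 → posterior Dirichlet(9/2, 13/4, 9/5, 10)
obs 6: x=2 → posterior Dirichlet(9/2, 13/4, 14/5, 10)
obs 7: x=3 → posterior Dirichlet(9/2, 13/4, 14/5, 11)
obs 8: x=1 → posterior Dirichlet(9/2, 17/4, 14/5, 11)
obs 9: x=0 → posterior Dirichlet(11/2, 17/4, 14/5, 11)
obs 10: x=0 → posterior Dirichlet(13/2, 17/4, 14/5, 11)

alpha_1=13/2, alpha_2=17/4, alpha_3=14/5, alpha_4=11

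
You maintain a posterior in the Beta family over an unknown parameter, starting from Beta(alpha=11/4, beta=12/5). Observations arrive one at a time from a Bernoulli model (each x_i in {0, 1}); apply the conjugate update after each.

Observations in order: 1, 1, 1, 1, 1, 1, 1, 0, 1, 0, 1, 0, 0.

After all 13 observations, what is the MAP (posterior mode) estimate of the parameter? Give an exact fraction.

obs 1: x=1 → posterior Beta(15/4, 12/5)
obs 2: x=1 → posterior Beta(19/4, 12/5)
obs 3: x=1 → posterior Beta(23/4, 12/5)
obs 4: x=1 → posterior Beta(27/4, 12/5)
obs 5: x=1 → posterior Beta(31/4, 12/5)
obs 6: x=1 → posterior Beta(35/4, 12/5)
obs 7: x=1 → posterior Beta(39/4, 12/5)
obs 8: x=0 → posterior Beta(39/4, 17/5)
obs 9: x=1 → posterior Beta(43/4, 17/5)
obs 10: x=0 → posterior Beta(43/4, 22/5)
obs 11: x=1 → posterior Beta(47/4, 22/5)
obs 12: x=0 → posterior Beta(47/4, 27/5)
obs 13: x=0 → posterior Beta(47/4, 32/5)

215/323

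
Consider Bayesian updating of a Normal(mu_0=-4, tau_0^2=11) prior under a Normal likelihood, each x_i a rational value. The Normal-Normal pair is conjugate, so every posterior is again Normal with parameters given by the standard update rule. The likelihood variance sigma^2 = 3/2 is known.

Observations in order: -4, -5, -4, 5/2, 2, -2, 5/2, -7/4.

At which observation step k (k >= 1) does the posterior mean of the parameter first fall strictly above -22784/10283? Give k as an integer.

obs 1: x=-4 → posterior Normal(-4, 33/25)
obs 2: x=-5 → posterior Normal(-210/47, 33/47)
obs 3: x=-4 → posterior Normal(-298/69, 11/23)
obs 4: x=5/2 → posterior Normal(-243/91, 33/91)
obs 5: x=2 → posterior Normal(-199/113, 33/113)
obs 6: x=-2 → posterior Normal(-9/5, 11/45)
obs 7: x=5/2 → posterior Normal(-188/157, 33/157)
obs 8: x=-7/4 → posterior Normal(-453/358, 33/179)

k = 5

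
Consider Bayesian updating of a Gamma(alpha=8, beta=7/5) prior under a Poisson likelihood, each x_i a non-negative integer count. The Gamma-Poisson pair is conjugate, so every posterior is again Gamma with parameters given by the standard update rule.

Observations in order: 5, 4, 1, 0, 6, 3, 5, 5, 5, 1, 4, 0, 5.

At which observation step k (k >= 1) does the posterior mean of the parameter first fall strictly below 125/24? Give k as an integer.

k = 2

obs 1: x=5 → posterior Gamma(13, 12/5)
obs 2: x=4 → posterior Gamma(17, 17/5)
obs 3: x=1 → posterior Gamma(18, 22/5)
obs 4: x=0 → posterior Gamma(18, 27/5)
obs 5: x=6 → posterior Gamma(24, 32/5)
obs 6: x=3 → posterior Gamma(27, 37/5)
obs 7: x=5 → posterior Gamma(32, 42/5)
obs 8: x=5 → posterior Gamma(37, 47/5)
obs 9: x=5 → posterior Gamma(42, 52/5)
obs 10: x=1 → posterior Gamma(43, 57/5)
obs 11: x=4 → posterior Gamma(47, 62/5)
obs 12: x=0 → posterior Gamma(47, 67/5)
obs 13: x=5 → posterior Gamma(52, 72/5)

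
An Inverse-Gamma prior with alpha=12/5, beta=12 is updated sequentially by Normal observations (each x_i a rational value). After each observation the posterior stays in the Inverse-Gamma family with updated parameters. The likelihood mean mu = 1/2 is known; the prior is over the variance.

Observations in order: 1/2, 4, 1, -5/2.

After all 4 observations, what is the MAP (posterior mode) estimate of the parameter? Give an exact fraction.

455/108

obs 1: x=1/2 → posterior Inverse-Gamma(29/10, 12)
obs 2: x=4 → posterior Inverse-Gamma(17/5, 145/8)
obs 3: x=1 → posterior Inverse-Gamma(39/10, 73/4)
obs 4: x=-5/2 → posterior Inverse-Gamma(22/5, 91/4)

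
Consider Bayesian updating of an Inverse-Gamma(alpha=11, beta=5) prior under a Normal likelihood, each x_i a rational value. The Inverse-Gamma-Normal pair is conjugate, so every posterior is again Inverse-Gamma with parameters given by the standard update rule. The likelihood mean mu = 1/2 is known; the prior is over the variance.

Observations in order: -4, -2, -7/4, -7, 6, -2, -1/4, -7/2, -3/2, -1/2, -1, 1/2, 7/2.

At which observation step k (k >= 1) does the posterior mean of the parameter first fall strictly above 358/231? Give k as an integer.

k = 2

obs 1: x=-4 → posterior Inverse-Gamma(23/2, 121/8)
obs 2: x=-2 → posterior Inverse-Gamma(12, 73/4)
obs 3: x=-7/4 → posterior Inverse-Gamma(25/2, 665/32)
obs 4: x=-7 → posterior Inverse-Gamma(13, 1565/32)
obs 5: x=6 → posterior Inverse-Gamma(27/2, 2049/32)
obs 6: x=-2 → posterior Inverse-Gamma(14, 2149/32)
obs 7: x=-1/4 → posterior Inverse-Gamma(29/2, 1079/16)
obs 8: x=-7/2 → posterior Inverse-Gamma(15, 1207/16)
obs 9: x=-3/2 → posterior Inverse-Gamma(31/2, 1239/16)
obs 10: x=-1/2 → posterior Inverse-Gamma(16, 1247/16)
obs 11: x=-1 → posterior Inverse-Gamma(33/2, 1265/16)
obs 12: x=1/2 → posterior Inverse-Gamma(17, 1265/16)
obs 13: x=7/2 → posterior Inverse-Gamma(35/2, 1337/16)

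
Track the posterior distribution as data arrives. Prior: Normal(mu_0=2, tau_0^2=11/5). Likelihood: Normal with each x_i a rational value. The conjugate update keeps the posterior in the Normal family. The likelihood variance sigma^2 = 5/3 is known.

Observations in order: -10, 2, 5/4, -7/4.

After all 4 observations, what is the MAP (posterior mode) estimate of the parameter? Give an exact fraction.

obs 1: x=-10 → posterior Normal(-140/29, 55/58)
obs 2: x=2 → posterior Normal(-214/91, 55/91)
obs 3: x=5/4 → posterior Normal(-691/496, 55/124)
obs 4: x=-7/4 → posterior Normal(-461/314, 55/157)

-461/314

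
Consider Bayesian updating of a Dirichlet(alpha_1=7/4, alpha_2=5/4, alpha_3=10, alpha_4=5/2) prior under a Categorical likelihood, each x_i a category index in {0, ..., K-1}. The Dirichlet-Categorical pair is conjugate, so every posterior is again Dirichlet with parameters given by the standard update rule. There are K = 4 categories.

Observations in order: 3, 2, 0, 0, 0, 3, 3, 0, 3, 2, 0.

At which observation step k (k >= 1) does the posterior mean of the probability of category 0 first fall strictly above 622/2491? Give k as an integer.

k = 11

obs 1: x=3 → posterior Dirichlet(7/4, 5/4, 10, 7/2)
obs 2: x=2 → posterior Dirichlet(7/4, 5/4, 11, 7/2)
obs 3: x=0 → posterior Dirichlet(11/4, 5/4, 11, 7/2)
obs 4: x=0 → posterior Dirichlet(15/4, 5/4, 11, 7/2)
obs 5: x=0 → posterior Dirichlet(19/4, 5/4, 11, 7/2)
obs 6: x=3 → posterior Dirichlet(19/4, 5/4, 11, 9/2)
obs 7: x=3 → posterior Dirichlet(19/4, 5/4, 11, 11/2)
obs 8: x=0 → posterior Dirichlet(23/4, 5/4, 11, 11/2)
obs 9: x=3 → posterior Dirichlet(23/4, 5/4, 11, 13/2)
obs 10: x=2 → posterior Dirichlet(23/4, 5/4, 12, 13/2)
obs 11: x=0 → posterior Dirichlet(27/4, 5/4, 12, 13/2)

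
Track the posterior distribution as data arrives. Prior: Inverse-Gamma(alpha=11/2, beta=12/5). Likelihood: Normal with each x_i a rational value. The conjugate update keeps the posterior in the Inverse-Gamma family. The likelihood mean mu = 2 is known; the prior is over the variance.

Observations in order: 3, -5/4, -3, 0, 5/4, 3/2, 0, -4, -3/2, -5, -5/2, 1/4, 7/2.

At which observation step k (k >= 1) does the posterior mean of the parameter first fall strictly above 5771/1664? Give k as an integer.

obs 1: x=3 → posterior Inverse-Gamma(6, 29/10)
obs 2: x=-5/4 → posterior Inverse-Gamma(13/2, 1309/160)
obs 3: x=-3 → posterior Inverse-Gamma(7, 3309/160)
obs 4: x=0 → posterior Inverse-Gamma(15/2, 3629/160)
obs 5: x=5/4 → posterior Inverse-Gamma(8, 1837/80)
obs 6: x=3/2 → posterior Inverse-Gamma(17/2, 1847/80)
obs 7: x=0 → posterior Inverse-Gamma(9, 2007/80)
obs 8: x=-4 → posterior Inverse-Gamma(19/2, 3447/80)
obs 9: x=-3/2 → posterior Inverse-Gamma(10, 3937/80)
obs 10: x=-5 → posterior Inverse-Gamma(21/2, 5897/80)
obs 11: x=-5/2 → posterior Inverse-Gamma(11, 6707/80)
obs 12: x=1/4 → posterior Inverse-Gamma(23/2, 13659/160)
obs 13: x=7/2 → posterior Inverse-Gamma(12, 13839/160)

k = 4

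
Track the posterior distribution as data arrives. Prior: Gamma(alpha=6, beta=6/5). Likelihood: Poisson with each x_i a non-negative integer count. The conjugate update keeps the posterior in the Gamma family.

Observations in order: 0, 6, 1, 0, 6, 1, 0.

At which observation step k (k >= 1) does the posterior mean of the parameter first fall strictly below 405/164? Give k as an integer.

k = 7

obs 1: x=0 → posterior Gamma(6, 11/5)
obs 2: x=6 → posterior Gamma(12, 16/5)
obs 3: x=1 → posterior Gamma(13, 21/5)
obs 4: x=0 → posterior Gamma(13, 26/5)
obs 5: x=6 → posterior Gamma(19, 31/5)
obs 6: x=1 → posterior Gamma(20, 36/5)
obs 7: x=0 → posterior Gamma(20, 41/5)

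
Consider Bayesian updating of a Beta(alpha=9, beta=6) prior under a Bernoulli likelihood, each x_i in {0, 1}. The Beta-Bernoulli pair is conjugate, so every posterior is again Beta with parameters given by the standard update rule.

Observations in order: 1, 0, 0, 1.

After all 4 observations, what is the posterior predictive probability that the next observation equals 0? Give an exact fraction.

obs 1: x=1 → posterior Beta(10, 6)
obs 2: x=0 → posterior Beta(10, 7)
obs 3: x=0 → posterior Beta(10, 8)
obs 4: x=1 → posterior Beta(11, 8)

8/19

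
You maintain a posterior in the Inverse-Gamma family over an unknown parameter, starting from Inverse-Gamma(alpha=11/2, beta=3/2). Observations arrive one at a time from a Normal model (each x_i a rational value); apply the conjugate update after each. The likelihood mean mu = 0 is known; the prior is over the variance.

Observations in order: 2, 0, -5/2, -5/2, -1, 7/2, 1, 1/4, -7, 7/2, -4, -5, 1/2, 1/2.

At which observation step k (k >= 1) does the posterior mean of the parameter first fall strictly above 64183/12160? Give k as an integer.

k = 11

obs 1: x=2 → posterior Inverse-Gamma(6, 7/2)
obs 2: x=0 → posterior Inverse-Gamma(13/2, 7/2)
obs 3: x=-5/2 → posterior Inverse-Gamma(7, 53/8)
obs 4: x=-5/2 → posterior Inverse-Gamma(15/2, 39/4)
obs 5: x=-1 → posterior Inverse-Gamma(8, 41/4)
obs 6: x=7/2 → posterior Inverse-Gamma(17/2, 131/8)
obs 7: x=1 → posterior Inverse-Gamma(9, 135/8)
obs 8: x=1/4 → posterior Inverse-Gamma(19/2, 541/32)
obs 9: x=-7 → posterior Inverse-Gamma(10, 1325/32)
obs 10: x=7/2 → posterior Inverse-Gamma(21/2, 1521/32)
obs 11: x=-4 → posterior Inverse-Gamma(11, 1777/32)
obs 12: x=-5 → posterior Inverse-Gamma(23/2, 2177/32)
obs 13: x=1/2 → posterior Inverse-Gamma(12, 2181/32)
obs 14: x=1/2 → posterior Inverse-Gamma(25/2, 2185/32)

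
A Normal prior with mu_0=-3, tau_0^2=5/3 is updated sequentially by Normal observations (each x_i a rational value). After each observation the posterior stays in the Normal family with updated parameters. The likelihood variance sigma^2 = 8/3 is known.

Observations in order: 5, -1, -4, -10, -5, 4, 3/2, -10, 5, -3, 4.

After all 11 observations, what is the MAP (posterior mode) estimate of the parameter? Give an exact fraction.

-61/42

obs 1: x=5 → posterior Normal(1/13, 40/39)
obs 2: x=-1 → posterior Normal(-2/9, 20/27)
obs 3: x=-4 → posterior Normal(-24/23, 40/69)
obs 4: x=-10 → posterior Normal(-37/14, 10/21)
obs 5: x=-5 → posterior Normal(-3, 40/99)
obs 6: x=4 → posterior Normal(-79/38, 20/57)
obs 7: x=3/2 → posterior Normal(-143/86, 40/129)
obs 8: x=-10 → posterior Normal(-81/32, 5/18)
obs 9: x=5 → posterior Normal(-193/106, 40/159)
obs 10: x=-3 → posterior Normal(-223/116, 20/87)
obs 11: x=4 → posterior Normal(-61/42, 40/189)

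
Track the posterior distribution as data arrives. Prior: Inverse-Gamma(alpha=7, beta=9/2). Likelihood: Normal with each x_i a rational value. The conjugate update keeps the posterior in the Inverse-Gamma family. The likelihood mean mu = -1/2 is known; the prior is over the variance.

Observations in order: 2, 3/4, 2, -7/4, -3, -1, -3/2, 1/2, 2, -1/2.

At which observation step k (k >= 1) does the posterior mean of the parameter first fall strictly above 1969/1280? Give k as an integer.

obs 1: x=2 → posterior Inverse-Gamma(15/2, 61/8)
obs 2: x=3/4 → posterior Inverse-Gamma(8, 269/32)
obs 3: x=2 → posterior Inverse-Gamma(17/2, 369/32)
obs 4: x=-7/4 → posterior Inverse-Gamma(9, 197/16)
obs 5: x=-3 → posterior Inverse-Gamma(19/2, 247/16)
obs 6: x=-1 → posterior Inverse-Gamma(10, 249/16)
obs 7: x=-3/2 → posterior Inverse-Gamma(21/2, 257/16)
obs 8: x=1/2 → posterior Inverse-Gamma(11, 265/16)
obs 9: x=2 → posterior Inverse-Gamma(23/2, 315/16)
obs 10: x=-1/2 → posterior Inverse-Gamma(12, 315/16)

k = 4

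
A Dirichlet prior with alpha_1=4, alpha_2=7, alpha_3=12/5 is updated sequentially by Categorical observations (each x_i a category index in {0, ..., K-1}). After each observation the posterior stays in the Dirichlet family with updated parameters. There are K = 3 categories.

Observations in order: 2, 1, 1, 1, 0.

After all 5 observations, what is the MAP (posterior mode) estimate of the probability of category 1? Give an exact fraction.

obs 1: x=2 → posterior Dirichlet(4, 7, 17/5)
obs 2: x=1 → posterior Dirichlet(4, 8, 17/5)
obs 3: x=1 → posterior Dirichlet(4, 9, 17/5)
obs 4: x=1 → posterior Dirichlet(4, 10, 17/5)
obs 5: x=0 → posterior Dirichlet(5, 10, 17/5)

45/77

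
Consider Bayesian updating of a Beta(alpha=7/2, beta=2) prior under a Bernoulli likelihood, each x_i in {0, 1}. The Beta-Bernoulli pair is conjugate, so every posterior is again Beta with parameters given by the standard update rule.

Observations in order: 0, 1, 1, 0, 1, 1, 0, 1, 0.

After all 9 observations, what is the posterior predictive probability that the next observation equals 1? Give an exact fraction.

obs 1: x=0 → posterior Beta(7/2, 3)
obs 2: x=1 → posterior Beta(9/2, 3)
obs 3: x=1 → posterior Beta(11/2, 3)
obs 4: x=0 → posterior Beta(11/2, 4)
obs 5: x=1 → posterior Beta(13/2, 4)
obs 6: x=1 → posterior Beta(15/2, 4)
obs 7: x=0 → posterior Beta(15/2, 5)
obs 8: x=1 → posterior Beta(17/2, 5)
obs 9: x=0 → posterior Beta(17/2, 6)

17/29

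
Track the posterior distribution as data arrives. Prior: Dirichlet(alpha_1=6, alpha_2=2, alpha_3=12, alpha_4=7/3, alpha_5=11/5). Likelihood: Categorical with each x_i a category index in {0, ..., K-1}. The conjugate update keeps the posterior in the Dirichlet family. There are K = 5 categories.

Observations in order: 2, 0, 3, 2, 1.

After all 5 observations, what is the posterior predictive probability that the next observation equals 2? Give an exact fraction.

210/443

obs 1: x=2 → posterior Dirichlet(6, 2, 13, 7/3, 11/5)
obs 2: x=0 → posterior Dirichlet(7, 2, 13, 7/3, 11/5)
obs 3: x=3 → posterior Dirichlet(7, 2, 13, 10/3, 11/5)
obs 4: x=2 → posterior Dirichlet(7, 2, 14, 10/3, 11/5)
obs 5: x=1 → posterior Dirichlet(7, 3, 14, 10/3, 11/5)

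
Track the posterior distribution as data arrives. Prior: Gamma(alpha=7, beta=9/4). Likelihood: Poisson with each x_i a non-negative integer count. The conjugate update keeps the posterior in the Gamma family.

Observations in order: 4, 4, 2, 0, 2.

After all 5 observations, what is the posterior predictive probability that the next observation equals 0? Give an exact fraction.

6103261246589991489578849669/71082854184959978396317068897

obs 1: x=4 → posterior Gamma(11, 13/4)
obs 2: x=4 → posterior Gamma(15, 17/4)
obs 3: x=2 → posterior Gamma(17, 21/4)
obs 4: x=0 → posterior Gamma(17, 25/4)
obs 5: x=2 → posterior Gamma(19, 29/4)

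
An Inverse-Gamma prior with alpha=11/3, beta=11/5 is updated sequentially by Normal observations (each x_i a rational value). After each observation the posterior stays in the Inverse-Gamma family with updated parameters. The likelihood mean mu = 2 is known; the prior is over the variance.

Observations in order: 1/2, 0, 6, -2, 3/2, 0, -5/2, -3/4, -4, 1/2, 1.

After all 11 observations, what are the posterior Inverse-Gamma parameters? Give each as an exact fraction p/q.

obs 1: x=1/2 → posterior Inverse-Gamma(25/6, 133/40)
obs 2: x=0 → posterior Inverse-Gamma(14/3, 213/40)
obs 3: x=6 → posterior Inverse-Gamma(31/6, 533/40)
obs 4: x=-2 → posterior Inverse-Gamma(17/3, 853/40)
obs 5: x=3/2 → posterior Inverse-Gamma(37/6, 429/20)
obs 6: x=0 → posterior Inverse-Gamma(20/3, 469/20)
obs 7: x=-5/2 → posterior Inverse-Gamma(43/6, 1343/40)
obs 8: x=-3/4 → posterior Inverse-Gamma(23/3, 5977/160)
obs 9: x=-4 → posterior Inverse-Gamma(49/6, 8857/160)
obs 10: x=1/2 → posterior Inverse-Gamma(26/3, 9037/160)
obs 11: x=1 → posterior Inverse-Gamma(55/6, 9117/160)

alpha=55/6, beta=9117/160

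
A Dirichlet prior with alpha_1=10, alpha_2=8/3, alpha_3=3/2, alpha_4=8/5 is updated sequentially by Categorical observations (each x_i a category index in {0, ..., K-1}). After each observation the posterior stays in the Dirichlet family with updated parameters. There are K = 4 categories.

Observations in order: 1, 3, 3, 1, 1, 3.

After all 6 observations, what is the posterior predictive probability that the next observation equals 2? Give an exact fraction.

45/653

obs 1: x=1 → posterior Dirichlet(10, 11/3, 3/2, 8/5)
obs 2: x=3 → posterior Dirichlet(10, 11/3, 3/2, 13/5)
obs 3: x=3 → posterior Dirichlet(10, 11/3, 3/2, 18/5)
obs 4: x=1 → posterior Dirichlet(10, 14/3, 3/2, 18/5)
obs 5: x=1 → posterior Dirichlet(10, 17/3, 3/2, 18/5)
obs 6: x=3 → posterior Dirichlet(10, 17/3, 3/2, 23/5)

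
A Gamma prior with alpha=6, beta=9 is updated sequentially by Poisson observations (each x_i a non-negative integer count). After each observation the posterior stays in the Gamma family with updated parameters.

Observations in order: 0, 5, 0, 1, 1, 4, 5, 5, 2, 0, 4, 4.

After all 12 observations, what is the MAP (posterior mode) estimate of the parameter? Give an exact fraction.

12/7

obs 1: x=0 → posterior Gamma(6, 10)
obs 2: x=5 → posterior Gamma(11, 11)
obs 3: x=0 → posterior Gamma(11, 12)
obs 4: x=1 → posterior Gamma(12, 13)
obs 5: x=1 → posterior Gamma(13, 14)
obs 6: x=4 → posterior Gamma(17, 15)
obs 7: x=5 → posterior Gamma(22, 16)
obs 8: x=5 → posterior Gamma(27, 17)
obs 9: x=2 → posterior Gamma(29, 18)
obs 10: x=0 → posterior Gamma(29, 19)
obs 11: x=4 → posterior Gamma(33, 20)
obs 12: x=4 → posterior Gamma(37, 21)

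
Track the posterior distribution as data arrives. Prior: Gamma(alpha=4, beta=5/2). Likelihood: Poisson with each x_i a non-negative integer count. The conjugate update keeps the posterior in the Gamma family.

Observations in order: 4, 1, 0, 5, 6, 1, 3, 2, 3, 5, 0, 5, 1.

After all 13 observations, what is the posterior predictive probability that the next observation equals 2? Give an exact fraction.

obs 1: x=4 → posterior Gamma(8, 7/2)
obs 2: x=1 → posterior Gamma(9, 9/2)
obs 3: x=0 → posterior Gamma(9, 11/2)
obs 4: x=5 → posterior Gamma(14, 13/2)
obs 5: x=6 → posterior Gamma(20, 15/2)
obs 6: x=1 → posterior Gamma(21, 17/2)
obs 7: x=3 → posterior Gamma(24, 19/2)
obs 8: x=2 → posterior Gamma(26, 21/2)
obs 9: x=3 → posterior Gamma(29, 23/2)
obs 10: x=5 → posterior Gamma(34, 25/2)
obs 11: x=0 → posterior Gamma(34, 27/2)
obs 12: x=5 → posterior Gamma(39, 29/2)
obs 13: x=1 → posterior Gamma(40, 31/2)

1480272247924152888553291980353516070230736027135522633463299280/5992188611668647482797702362673386216879593110712943882639341889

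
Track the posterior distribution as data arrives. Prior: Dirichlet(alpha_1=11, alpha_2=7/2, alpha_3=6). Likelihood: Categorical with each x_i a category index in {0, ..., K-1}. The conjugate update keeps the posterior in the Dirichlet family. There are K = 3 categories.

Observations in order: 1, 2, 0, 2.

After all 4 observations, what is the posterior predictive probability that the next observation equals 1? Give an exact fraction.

9/49

obs 1: x=1 → posterior Dirichlet(11, 9/2, 6)
obs 2: x=2 → posterior Dirichlet(11, 9/2, 7)
obs 3: x=0 → posterior Dirichlet(12, 9/2, 7)
obs 4: x=2 → posterior Dirichlet(12, 9/2, 8)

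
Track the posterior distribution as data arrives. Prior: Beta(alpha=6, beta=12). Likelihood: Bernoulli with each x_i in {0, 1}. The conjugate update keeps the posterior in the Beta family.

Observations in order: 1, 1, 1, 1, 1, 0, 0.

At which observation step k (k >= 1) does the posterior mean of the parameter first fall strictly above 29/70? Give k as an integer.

obs 1: x=1 → posterior Beta(7, 12)
obs 2: x=1 → posterior Beta(8, 12)
obs 3: x=1 → posterior Beta(9, 12)
obs 4: x=1 → posterior Beta(10, 12)
obs 5: x=1 → posterior Beta(11, 12)
obs 6: x=0 → posterior Beta(11, 13)
obs 7: x=0 → posterior Beta(11, 14)

k = 3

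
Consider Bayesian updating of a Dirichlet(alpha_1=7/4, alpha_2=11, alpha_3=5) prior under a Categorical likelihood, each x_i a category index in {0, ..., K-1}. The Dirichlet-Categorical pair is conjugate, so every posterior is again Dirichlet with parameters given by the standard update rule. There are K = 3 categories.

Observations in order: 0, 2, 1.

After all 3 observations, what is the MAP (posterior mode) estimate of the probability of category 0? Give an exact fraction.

obs 1: x=0 → posterior Dirichlet(11/4, 11, 5)
obs 2: x=2 → posterior Dirichlet(11/4, 11, 6)
obs 3: x=1 → posterior Dirichlet(11/4, 12, 6)

7/71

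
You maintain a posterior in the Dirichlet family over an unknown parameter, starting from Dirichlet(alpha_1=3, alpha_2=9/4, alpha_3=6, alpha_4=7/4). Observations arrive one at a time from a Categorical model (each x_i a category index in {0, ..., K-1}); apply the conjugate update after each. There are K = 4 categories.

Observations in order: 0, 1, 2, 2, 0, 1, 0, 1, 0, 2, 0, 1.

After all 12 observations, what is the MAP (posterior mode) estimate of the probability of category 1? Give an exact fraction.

1/4

obs 1: x=0 → posterior Dirichlet(4, 9/4, 6, 7/4)
obs 2: x=1 → posterior Dirichlet(4, 13/4, 6, 7/4)
obs 3: x=2 → posterior Dirichlet(4, 13/4, 7, 7/4)
obs 4: x=2 → posterior Dirichlet(4, 13/4, 8, 7/4)
obs 5: x=0 → posterior Dirichlet(5, 13/4, 8, 7/4)
obs 6: x=1 → posterior Dirichlet(5, 17/4, 8, 7/4)
obs 7: x=0 → posterior Dirichlet(6, 17/4, 8, 7/4)
obs 8: x=1 → posterior Dirichlet(6, 21/4, 8, 7/4)
obs 9: x=0 → posterior Dirichlet(7, 21/4, 8, 7/4)
obs 10: x=2 → posterior Dirichlet(7, 21/4, 9, 7/4)
obs 11: x=0 → posterior Dirichlet(8, 21/4, 9, 7/4)
obs 12: x=1 → posterior Dirichlet(8, 25/4, 9, 7/4)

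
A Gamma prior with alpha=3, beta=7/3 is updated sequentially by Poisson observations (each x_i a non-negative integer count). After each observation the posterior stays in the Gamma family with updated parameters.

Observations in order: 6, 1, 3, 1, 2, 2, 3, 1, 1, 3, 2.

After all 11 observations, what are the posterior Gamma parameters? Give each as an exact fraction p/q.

obs 1: x=6 → posterior Gamma(9, 10/3)
obs 2: x=1 → posterior Gamma(10, 13/3)
obs 3: x=3 → posterior Gamma(13, 16/3)
obs 4: x=1 → posterior Gamma(14, 19/3)
obs 5: x=2 → posterior Gamma(16, 22/3)
obs 6: x=2 → posterior Gamma(18, 25/3)
obs 7: x=3 → posterior Gamma(21, 28/3)
obs 8: x=1 → posterior Gamma(22, 31/3)
obs 9: x=1 → posterior Gamma(23, 34/3)
obs 10: x=3 → posterior Gamma(26, 37/3)
obs 11: x=2 → posterior Gamma(28, 40/3)

alpha=28, beta=40/3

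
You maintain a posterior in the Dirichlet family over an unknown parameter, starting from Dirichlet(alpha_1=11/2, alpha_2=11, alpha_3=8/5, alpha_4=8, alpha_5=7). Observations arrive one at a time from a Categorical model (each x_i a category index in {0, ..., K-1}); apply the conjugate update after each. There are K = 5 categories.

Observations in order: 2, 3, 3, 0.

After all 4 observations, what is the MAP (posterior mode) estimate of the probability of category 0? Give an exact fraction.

55/321

obs 1: x=2 → posterior Dirichlet(11/2, 11, 13/5, 8, 7)
obs 2: x=3 → posterior Dirichlet(11/2, 11, 13/5, 9, 7)
obs 3: x=3 → posterior Dirichlet(11/2, 11, 13/5, 10, 7)
obs 4: x=0 → posterior Dirichlet(13/2, 11, 13/5, 10, 7)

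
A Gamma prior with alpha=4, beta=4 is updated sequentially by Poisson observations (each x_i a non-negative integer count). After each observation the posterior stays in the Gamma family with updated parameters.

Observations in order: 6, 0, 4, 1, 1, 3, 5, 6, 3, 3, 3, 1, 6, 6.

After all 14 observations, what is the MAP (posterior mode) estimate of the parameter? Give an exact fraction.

obs 1: x=6 → posterior Gamma(10, 5)
obs 2: x=0 → posterior Gamma(10, 6)
obs 3: x=4 → posterior Gamma(14, 7)
obs 4: x=1 → posterior Gamma(15, 8)
obs 5: x=1 → posterior Gamma(16, 9)
obs 6: x=3 → posterior Gamma(19, 10)
obs 7: x=5 → posterior Gamma(24, 11)
obs 8: x=6 → posterior Gamma(30, 12)
obs 9: x=3 → posterior Gamma(33, 13)
obs 10: x=3 → posterior Gamma(36, 14)
obs 11: x=3 → posterior Gamma(39, 15)
obs 12: x=1 → posterior Gamma(40, 16)
obs 13: x=6 → posterior Gamma(46, 17)
obs 14: x=6 → posterior Gamma(52, 18)

17/6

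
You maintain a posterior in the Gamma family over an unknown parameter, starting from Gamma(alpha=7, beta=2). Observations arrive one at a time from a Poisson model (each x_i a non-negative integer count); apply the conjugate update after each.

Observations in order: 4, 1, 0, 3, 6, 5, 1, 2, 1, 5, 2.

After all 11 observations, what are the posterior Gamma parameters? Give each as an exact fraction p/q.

alpha=37, beta=13

obs 1: x=4 → posterior Gamma(11, 3)
obs 2: x=1 → posterior Gamma(12, 4)
obs 3: x=0 → posterior Gamma(12, 5)
obs 4: x=3 → posterior Gamma(15, 6)
obs 5: x=6 → posterior Gamma(21, 7)
obs 6: x=5 → posterior Gamma(26, 8)
obs 7: x=1 → posterior Gamma(27, 9)
obs 8: x=2 → posterior Gamma(29, 10)
obs 9: x=1 → posterior Gamma(30, 11)
obs 10: x=5 → posterior Gamma(35, 12)
obs 11: x=2 → posterior Gamma(37, 13)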